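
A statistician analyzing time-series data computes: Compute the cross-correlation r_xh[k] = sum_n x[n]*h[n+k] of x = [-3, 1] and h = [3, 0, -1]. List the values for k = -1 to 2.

Both sequences indexed from 0 and zero outside their support.
Lags with overlap: k = -1 to 2.
  r_xh[-1] = x[1]*h[0] = 3
  r_xh[0] = x[0]*h[0] + x[1]*h[1] = -9
  r_xh[1] = x[0]*h[1] + x[1]*h[2] = -1
  r_xh[2] = x[0]*h[2] = 3
r_xh = [3, -9, -1, 3] (for k = -1, ..., 2)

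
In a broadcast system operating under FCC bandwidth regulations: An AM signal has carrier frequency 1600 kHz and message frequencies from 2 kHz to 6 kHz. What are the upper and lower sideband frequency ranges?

Upper sideband (USB) = fc + [fm_low, fm_high] = 1600 + [2, 6] = [1602, 1606] kHz
Lower sideband (LSB) = fc - [fm_high, fm_low] = 1600 - [6, 2] = [1594, 1598] kHz
Total occupied spectrum: 1594 kHz to 1606 kHz (plus carrier at 1600 kHz)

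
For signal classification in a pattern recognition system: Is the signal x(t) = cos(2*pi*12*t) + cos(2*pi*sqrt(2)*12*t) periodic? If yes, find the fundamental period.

f1 = 12 Hz, f2 = 12*sqrt(2) Hz
Ratio f2/f1 = sqrt(2), which is irrational.
Since the frequency ratio is irrational, no common period exists.
The signal is not periodic.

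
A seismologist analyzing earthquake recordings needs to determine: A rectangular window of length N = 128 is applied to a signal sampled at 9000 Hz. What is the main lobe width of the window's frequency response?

For a rectangular window of length N,
the main lobe width in frequency is 2*f_s/N.
= 2*9000/128 = 1125/8 Hz
This determines the minimum frequency separation for resolving two sinusoids.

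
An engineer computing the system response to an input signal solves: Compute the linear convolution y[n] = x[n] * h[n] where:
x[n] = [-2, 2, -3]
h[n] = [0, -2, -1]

y[n] = sum_k x[k]*h[n-k]. Output length = len(x) + len(h) - 1 = 3 + 3 - 1 = 5.
y[0] = -2*0 = 0
y[1] = 2*0 + -2*-2 = 4
y[2] = -3*0 + 2*-2 + -2*-1 = -2
y[3] = -3*-2 + 2*-1 = 4
y[4] = -3*-1 = 3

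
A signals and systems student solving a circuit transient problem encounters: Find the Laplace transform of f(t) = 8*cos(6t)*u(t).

Standard pair: cos(wt)*u(t) <-> s/(s^2+w^2)
With w = 6: L{8*cos(6t)*u(t)} = 8s/(s^2+36)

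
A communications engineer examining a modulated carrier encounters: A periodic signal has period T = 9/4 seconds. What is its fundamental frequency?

The fundamental frequency is the reciprocal of the period.
f = 1/T = 1/(9/4) = 4/9 Hz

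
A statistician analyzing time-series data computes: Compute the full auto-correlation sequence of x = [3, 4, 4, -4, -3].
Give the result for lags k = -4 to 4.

r_xx[k] = sum_m x[m]*x[m+k], indexed from 0, for k = -4 to 4:
  r_xx[-4] = x[4]*x[0] = -9
  r_xx[-3] = x[3]*x[0] + x[4]*x[1] = -24
  r_xx[-2] = x[2]*x[0] + x[3]*x[1] + x[4]*x[2] = -16
  r_xx[-1] = x[1]*x[0] + x[2]*x[1] + x[3]*x[2] + x[4]*x[3] = 24
  r_xx[0] = x[0]*x[0] + x[1]*x[1] + x[2]*x[2] + x[3]*x[3] + x[4]*x[4] = 66
  r_xx[1] = x[0]*x[1] + x[1]*x[2] + x[2]*x[3] + x[3]*x[4] = 24
  r_xx[2] = x[0]*x[2] + x[1]*x[3] + x[2]*x[4] = -16
  r_xx[3] = x[0]*x[3] + x[1]*x[4] = -24
  r_xx[4] = x[0]*x[4] = -9
r_xx = [-9, -24, -16, 24, 66, 24, -16, -24, -9]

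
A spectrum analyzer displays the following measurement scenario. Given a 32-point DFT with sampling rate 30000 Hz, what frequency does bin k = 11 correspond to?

The frequency of DFT bin k is: f_k = k * f_s / N
f_11 = 11 * 30000 / 32 = 20625/2 Hz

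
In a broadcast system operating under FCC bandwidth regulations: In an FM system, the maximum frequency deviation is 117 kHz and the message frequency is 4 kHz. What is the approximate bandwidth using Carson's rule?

Carson's rule: BW = 2*(delta_f + f_m)
= 2*(117 + 4) kHz = 242 kHz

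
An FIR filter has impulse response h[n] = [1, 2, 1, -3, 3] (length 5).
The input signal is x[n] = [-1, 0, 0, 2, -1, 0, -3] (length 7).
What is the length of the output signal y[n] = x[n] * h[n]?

For linear convolution, the output length is:
len(y) = len(x) + len(h) - 1 = 7 + 5 - 1 = 11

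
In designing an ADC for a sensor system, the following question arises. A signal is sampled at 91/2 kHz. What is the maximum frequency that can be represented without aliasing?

The maximum frequency that can be represented without aliasing
is the Nyquist frequency: f_max = f_s / 2 = 91/2 kHz / 2 = 91/4 kHz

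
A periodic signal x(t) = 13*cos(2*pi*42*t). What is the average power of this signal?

Average power of A*cos(wt) is A^2/2.
P = 13^2 / 2 = 169/2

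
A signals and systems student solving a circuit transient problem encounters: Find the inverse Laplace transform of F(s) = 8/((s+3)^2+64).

Standard pair: w/((s+a)^2+w^2) <-> e^(-at)*sin(wt)*u(t)
With a=3, w=8: f(t) = e^(-3t)*sin(8t)*u(t)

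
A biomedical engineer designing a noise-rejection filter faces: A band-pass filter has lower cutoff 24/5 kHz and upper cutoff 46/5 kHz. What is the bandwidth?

Bandwidth = f_high - f_low
= 46/5 kHz - 24/5 kHz = 22/5 kHz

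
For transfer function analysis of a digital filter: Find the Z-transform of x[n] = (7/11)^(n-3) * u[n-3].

Time-shifting property: if X(z) = Z{x[n]}, then Z{x[n-d]} = z^(-d) * X(z)
X(z) = z/(z - 7/11) for x[n] = (7/11)^n * u[n]
Z{x[n-3]} = z^(-3) * z/(z - 7/11) = z^(-2)/(z - 7/11)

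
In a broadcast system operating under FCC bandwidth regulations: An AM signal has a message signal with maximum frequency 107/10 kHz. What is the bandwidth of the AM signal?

In AM (double-sideband), the bandwidth is twice the message frequency.
BW = 2 * f_m = 2 * 107/10 kHz = 107/5 kHz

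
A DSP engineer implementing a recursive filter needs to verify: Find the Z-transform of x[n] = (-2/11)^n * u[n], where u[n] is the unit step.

The Z-transform of a^n * u[n] is z/(z-a) for |z| > |a|.
Here a = -2/11, so X(z) = z/(z - (-2/11)) = 11z/(11z + 2)
ROC: |z| > 2/11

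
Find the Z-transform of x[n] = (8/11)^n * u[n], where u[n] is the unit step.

The Z-transform of a^n * u[n] is z/(z-a) for |z| > |a|.
Here a = 8/11, so X(z) = z/(z - (8/11)) = 11z/(11z - 8)
ROC: |z| > 8/11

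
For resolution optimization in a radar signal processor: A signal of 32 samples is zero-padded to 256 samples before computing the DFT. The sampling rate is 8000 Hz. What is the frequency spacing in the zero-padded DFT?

Original DFT: N = 32, resolution = f_s/N = 8000/32 = 250 Hz
Zero-padded DFT: N = 256, resolution = f_s/N = 8000/256 = 125/4 Hz
Zero-padding interpolates the spectrum (finer frequency grid)
but does NOT improve the true spectral resolution (ability to resolve close frequencies).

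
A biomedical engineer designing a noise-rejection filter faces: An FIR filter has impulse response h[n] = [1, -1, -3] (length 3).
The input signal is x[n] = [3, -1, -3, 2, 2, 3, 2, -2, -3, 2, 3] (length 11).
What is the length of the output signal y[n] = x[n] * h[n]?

For linear convolution, the output length is:
len(y) = len(x) + len(h) - 1 = 11 + 3 - 1 = 13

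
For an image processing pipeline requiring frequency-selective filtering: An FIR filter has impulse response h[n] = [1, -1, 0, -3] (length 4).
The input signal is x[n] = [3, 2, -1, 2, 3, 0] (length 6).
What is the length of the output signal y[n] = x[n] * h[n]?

For linear convolution, the output length is:
len(y) = len(x) + len(h) - 1 = 6 + 4 - 1 = 9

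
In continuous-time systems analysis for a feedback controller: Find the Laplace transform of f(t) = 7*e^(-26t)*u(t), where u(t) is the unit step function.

Standard Laplace transform pair:
e^(-at)*u(t) <-> 1/(s+a)
With a = 26: L{7*e^(-26t)*u(t)} = 7/(s+26), ROC: Re(s) > -26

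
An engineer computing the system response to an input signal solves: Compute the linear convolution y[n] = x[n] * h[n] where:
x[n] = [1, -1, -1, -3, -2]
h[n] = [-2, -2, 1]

y[n] = sum_k x[k]*h[n-k]. Output length = len(x) + len(h) - 1 = 5 + 3 - 1 = 7.
y[0] = 1*-2 = -2
y[1] = -1*-2 + 1*-2 = 0
y[2] = -1*-2 + -1*-2 + 1*1 = 5
y[3] = -3*-2 + -1*-2 + -1*1 = 7
y[4] = -2*-2 + -3*-2 + -1*1 = 9
y[5] = -2*-2 + -3*1 = 1
y[6] = -2*1 = -2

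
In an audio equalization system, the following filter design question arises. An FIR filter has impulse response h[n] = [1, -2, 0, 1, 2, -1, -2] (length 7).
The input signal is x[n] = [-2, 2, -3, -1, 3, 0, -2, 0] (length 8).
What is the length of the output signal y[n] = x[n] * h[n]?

For linear convolution, the output length is:
len(y) = len(x) + len(h) - 1 = 8 + 7 - 1 = 14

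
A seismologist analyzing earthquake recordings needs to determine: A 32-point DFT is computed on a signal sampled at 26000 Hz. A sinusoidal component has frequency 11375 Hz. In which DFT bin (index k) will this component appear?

DFT frequency resolution = f_s/N = 26000/32 = 1625/2 Hz
Bin index k = f_signal / resolution = 11375 / 1625/2 = 14
The signal frequency 11375 Hz falls in DFT bin k = 14.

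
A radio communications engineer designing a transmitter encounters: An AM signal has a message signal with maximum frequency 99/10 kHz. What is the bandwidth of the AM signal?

In AM (double-sideband), the bandwidth is twice the message frequency.
BW = 2 * f_m = 2 * 99/10 kHz = 99/5 kHz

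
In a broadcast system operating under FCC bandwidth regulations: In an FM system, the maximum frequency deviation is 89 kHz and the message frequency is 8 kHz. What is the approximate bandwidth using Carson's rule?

Carson's rule: BW = 2*(delta_f + f_m)
= 2*(89 + 8) kHz = 194 kHz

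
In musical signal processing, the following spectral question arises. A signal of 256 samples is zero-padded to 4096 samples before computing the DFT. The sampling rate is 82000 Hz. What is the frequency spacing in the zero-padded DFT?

Original DFT: N = 256, resolution = f_s/N = 82000/256 = 5125/16 Hz
Zero-padded DFT: N = 4096, resolution = f_s/N = 82000/4096 = 5125/256 Hz
Zero-padding interpolates the spectrum (finer frequency grid)
but does NOT improve the true spectral resolution (ability to resolve close frequencies).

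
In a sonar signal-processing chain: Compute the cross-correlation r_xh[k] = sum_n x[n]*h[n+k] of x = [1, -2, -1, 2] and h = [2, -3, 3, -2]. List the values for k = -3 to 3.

Both sequences indexed from 0 and zero outside their support.
Lags with overlap: k = -3 to 3.
  r_xh[-3] = x[3]*h[0] = 4
  r_xh[-2] = x[2]*h[0] + x[3]*h[1] = -8
  r_xh[-1] = x[1]*h[0] + x[2]*h[1] + x[3]*h[2] = 5
  r_xh[0] = x[0]*h[0] + x[1]*h[1] + x[2]*h[2] + x[3]*h[3] = 1
  r_xh[1] = x[0]*h[1] + x[1]*h[2] + x[2]*h[3] = -7
  r_xh[2] = x[0]*h[2] + x[1]*h[3] = 7
  r_xh[3] = x[0]*h[3] = -2
r_xh = [4, -8, 5, 1, -7, 7, -2] (for k = -3, ..., 3)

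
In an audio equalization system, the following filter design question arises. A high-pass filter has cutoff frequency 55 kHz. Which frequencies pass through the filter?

A high-pass filter passes all frequencies above the cutoff frequency 55 kHz and attenuates lower frequencies.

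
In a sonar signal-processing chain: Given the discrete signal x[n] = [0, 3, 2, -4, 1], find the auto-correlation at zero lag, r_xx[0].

The auto-correlation at zero lag r_xx[0] equals the signal energy.
r_xx[0] = sum of x[n]^2 = 0^2 + 3^2 + 2^2 + (-4)^2 + 1^2
= 0 + 9 + 4 + 16 + 1 = 30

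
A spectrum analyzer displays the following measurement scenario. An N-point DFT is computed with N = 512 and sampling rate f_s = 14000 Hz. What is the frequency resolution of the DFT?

DFT frequency resolution = f_s / N
= 14000 / 512 = 875/32 Hz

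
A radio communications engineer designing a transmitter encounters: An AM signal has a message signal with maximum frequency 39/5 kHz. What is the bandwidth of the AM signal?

In AM (double-sideband), the bandwidth is twice the message frequency.
BW = 2 * f_m = 2 * 39/5 kHz = 78/5 kHz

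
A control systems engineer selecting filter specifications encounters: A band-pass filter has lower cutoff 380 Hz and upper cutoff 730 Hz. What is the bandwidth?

Bandwidth = f_high - f_low
= 730 Hz - 380 Hz = 350 Hz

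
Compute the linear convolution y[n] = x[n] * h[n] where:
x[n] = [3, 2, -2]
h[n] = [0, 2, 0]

y[n] = sum_k x[k]*h[n-k]. Output length = len(x) + len(h) - 1 = 3 + 3 - 1 = 5.
y[0] = 3*0 = 0
y[1] = 2*0 + 3*2 = 6
y[2] = -2*0 + 2*2 + 3*0 = 4
y[3] = -2*2 + 2*0 = -4
y[4] = -2*0 = 0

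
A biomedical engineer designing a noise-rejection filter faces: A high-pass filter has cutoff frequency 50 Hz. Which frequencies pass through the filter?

A high-pass filter passes all frequencies above the cutoff frequency 50 Hz and attenuates lower frequencies.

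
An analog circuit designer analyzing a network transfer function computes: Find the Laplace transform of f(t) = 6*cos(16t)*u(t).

Standard pair: cos(wt)*u(t) <-> s/(s^2+w^2)
With w = 16: L{6*cos(16t)*u(t)} = 6s/(s^2+256)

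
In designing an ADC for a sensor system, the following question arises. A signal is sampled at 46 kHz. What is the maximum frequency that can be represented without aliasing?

The maximum frequency that can be represented without aliasing
is the Nyquist frequency: f_max = f_s / 2 = 46 kHz / 2 = 23 kHz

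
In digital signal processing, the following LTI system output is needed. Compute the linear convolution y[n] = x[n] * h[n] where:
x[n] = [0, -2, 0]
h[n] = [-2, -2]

y[n] = sum_k x[k]*h[n-k]. Output length = len(x) + len(h) - 1 = 3 + 2 - 1 = 4.
y[0] = 0*-2 = 0
y[1] = -2*-2 + 0*-2 = 4
y[2] = 0*-2 + -2*-2 = 4
y[3] = 0*-2 = 0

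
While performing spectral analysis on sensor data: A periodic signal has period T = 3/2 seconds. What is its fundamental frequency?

The fundamental frequency is the reciprocal of the period.
f = 1/T = 1/(3/2) = 2/3 Hz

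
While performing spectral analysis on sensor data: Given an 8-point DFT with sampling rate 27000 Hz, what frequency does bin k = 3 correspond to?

The frequency of DFT bin k is: f_k = k * f_s / N
f_3 = 3 * 27000 / 8 = 10125 Hz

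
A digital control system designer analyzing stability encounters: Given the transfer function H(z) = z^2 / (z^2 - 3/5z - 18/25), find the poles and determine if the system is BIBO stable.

Poles are roots of the denominator: z^2 - 3/5z - 18/25 = 0.
Quadratic formula: z = [-(-3/5) +/- sqrt((-3/5)^2 - 4*(-18/25))] / 2
Discriminant = 9/25 + 72/25 = 81/25; sqrt = 9/5.
z = (3/5 +/- 9/5) / 2 => z = 6/5 or z = -3/5.
|p1| = 6/5, |p2| = 3/5.
For BIBO stability, all poles must lie inside the unit circle (|p| < 1).
System is UNSTABLE since at least one |p| >= 1.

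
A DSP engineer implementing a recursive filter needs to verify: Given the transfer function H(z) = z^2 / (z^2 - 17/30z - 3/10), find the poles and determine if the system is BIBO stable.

Poles are roots of the denominator: z^2 - 17/30z - 3/10 = 0.
Quadratic formula: z = [-(-17/30) +/- sqrt((-17/30)^2 - 4*(-3/10))] / 2
Discriminant = 289/900 + 6/5 = 1369/900; sqrt = 37/30.
z = (17/30 +/- 37/30) / 2 => z = 9/10 or z = -1/3.
|p1| = 9/10, |p2| = 1/3.
For BIBO stability, all poles must lie inside the unit circle (|p| < 1).
System is STABLE since both |p| < 1.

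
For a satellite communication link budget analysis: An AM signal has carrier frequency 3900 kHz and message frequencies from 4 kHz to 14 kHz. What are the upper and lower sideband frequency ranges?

Upper sideband (USB) = fc + [fm_low, fm_high] = 3900 + [4, 14] = [3904, 3914] kHz
Lower sideband (LSB) = fc - [fm_high, fm_low] = 3900 - [14, 4] = [3886, 3896] kHz
Total occupied spectrum: 3886 kHz to 3914 kHz (plus carrier at 3900 kHz)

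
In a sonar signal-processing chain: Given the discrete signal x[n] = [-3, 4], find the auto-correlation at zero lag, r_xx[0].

The auto-correlation at zero lag r_xx[0] equals the signal energy.
r_xx[0] = sum of x[n]^2 = (-3)^2 + 4^2
= 9 + 16 = 25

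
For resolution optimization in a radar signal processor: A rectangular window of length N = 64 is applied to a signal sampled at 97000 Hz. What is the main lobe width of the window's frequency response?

For a rectangular window of length N,
the main lobe width in frequency is 2*f_s/N.
= 2*97000/64 = 12125/4 Hz
This determines the minimum frequency separation for resolving two sinusoids.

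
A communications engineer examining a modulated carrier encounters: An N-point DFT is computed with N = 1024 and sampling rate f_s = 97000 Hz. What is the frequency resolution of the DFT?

DFT frequency resolution = f_s / N
= 97000 / 1024 = 12125/128 Hz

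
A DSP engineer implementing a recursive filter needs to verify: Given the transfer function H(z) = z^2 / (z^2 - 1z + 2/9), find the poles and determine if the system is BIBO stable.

Poles are roots of the denominator: z^2 - 1z + 2/9 = 0.
Quadratic formula: z = [-(-1) +/- sqrt((-1)^2 - 4*(2/9))] / 2
Discriminant = 1 - 8/9 = 1/9; sqrt = 1/3.
z = (1 +/- 1/3) / 2 => z = 2/3 or z = 1/3.
|p1| = 2/3, |p2| = 1/3.
For BIBO stability, all poles must lie inside the unit circle (|p| < 1).
System is STABLE since both |p| < 1.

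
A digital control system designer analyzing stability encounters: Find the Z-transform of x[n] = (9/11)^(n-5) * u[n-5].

Time-shifting property: if X(z) = Z{x[n]}, then Z{x[n-d]} = z^(-d) * X(z)
X(z) = z/(z - 9/11) for x[n] = (9/11)^n * u[n]
Z{x[n-5]} = z^(-5) * z/(z - 9/11) = z^(-4)/(z - 9/11)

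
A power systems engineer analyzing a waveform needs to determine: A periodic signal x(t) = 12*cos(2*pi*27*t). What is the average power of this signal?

Average power of A*cos(wt) is A^2/2.
P = 12^2 / 2 = 144/2 = 72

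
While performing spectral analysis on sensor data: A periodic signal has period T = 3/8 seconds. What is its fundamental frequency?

The fundamental frequency is the reciprocal of the period.
f = 1/T = 1/(3/8) = 8/3 Hz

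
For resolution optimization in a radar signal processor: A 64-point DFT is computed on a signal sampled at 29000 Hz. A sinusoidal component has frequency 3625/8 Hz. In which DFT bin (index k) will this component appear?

DFT frequency resolution = f_s/N = 29000/64 = 3625/8 Hz
Bin index k = f_signal / resolution = 3625/8 / 3625/8 = 1
The signal frequency 3625/8 Hz falls in DFT bin k = 1.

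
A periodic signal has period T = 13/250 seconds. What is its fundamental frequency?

The fundamental frequency is the reciprocal of the period.
f = 1/T = 1/(13/250) = 250/13 Hz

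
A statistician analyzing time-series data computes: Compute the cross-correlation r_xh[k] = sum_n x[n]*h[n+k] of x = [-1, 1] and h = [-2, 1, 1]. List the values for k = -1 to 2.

Both sequences indexed from 0 and zero outside their support.
Lags with overlap: k = -1 to 2.
  r_xh[-1] = x[1]*h[0] = -2
  r_xh[0] = x[0]*h[0] + x[1]*h[1] = 3
  r_xh[1] = x[0]*h[1] + x[1]*h[2] = 0
  r_xh[2] = x[0]*h[2] = -1
r_xh = [-2, 3, 0, -1] (for k = -1, ..., 2)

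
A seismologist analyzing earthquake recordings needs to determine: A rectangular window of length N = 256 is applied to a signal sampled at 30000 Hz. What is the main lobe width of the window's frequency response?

For a rectangular window of length N,
the main lobe width in frequency is 2*f_s/N.
= 2*30000/256 = 1875/8 Hz
This determines the minimum frequency separation for resolving two sinusoids.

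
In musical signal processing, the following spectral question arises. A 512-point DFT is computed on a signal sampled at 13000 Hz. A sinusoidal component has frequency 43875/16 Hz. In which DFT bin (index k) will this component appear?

DFT frequency resolution = f_s/N = 13000/512 = 1625/64 Hz
Bin index k = f_signal / resolution = 43875/16 / 1625/64 = 108
The signal frequency 43875/16 Hz falls in DFT bin k = 108.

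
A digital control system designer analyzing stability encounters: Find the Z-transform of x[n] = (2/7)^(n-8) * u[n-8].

Time-shifting property: if X(z) = Z{x[n]}, then Z{x[n-d]} = z^(-d) * X(z)
X(z) = z/(z - 2/7) for x[n] = (2/7)^n * u[n]
Z{x[n-8]} = z^(-8) * z/(z - 2/7) = z^(-7)/(z - 2/7)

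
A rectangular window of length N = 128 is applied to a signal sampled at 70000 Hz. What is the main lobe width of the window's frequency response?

For a rectangular window of length N,
the main lobe width in frequency is 2*f_s/N.
= 2*70000/128 = 4375/4 Hz
This determines the minimum frequency separation for resolving two sinusoids.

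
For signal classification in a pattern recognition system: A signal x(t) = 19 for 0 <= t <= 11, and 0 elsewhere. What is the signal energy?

Energy = integral of |x(t)|^2 dt over the signal duration
= 19^2 * 11 = 361 * 11 = 3971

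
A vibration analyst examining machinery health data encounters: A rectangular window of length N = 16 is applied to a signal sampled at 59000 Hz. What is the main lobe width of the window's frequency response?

For a rectangular window of length N,
the main lobe width in frequency is 2*f_s/N.
= 2*59000/16 = 7375 Hz
This determines the minimum frequency separation for resolving two sinusoids.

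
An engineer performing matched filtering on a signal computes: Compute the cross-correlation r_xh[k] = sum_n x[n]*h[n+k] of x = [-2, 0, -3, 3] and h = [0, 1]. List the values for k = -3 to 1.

Both sequences indexed from 0 and zero outside their support.
Lags with overlap: k = -3 to 1.
  r_xh[-3] = x[3]*h[0] = 0
  r_xh[-2] = x[2]*h[0] + x[3]*h[1] = 3
  r_xh[-1] = x[1]*h[0] + x[2]*h[1] = -3
  r_xh[0] = x[0]*h[0] + x[1]*h[1] = 0
  r_xh[1] = x[0]*h[1] = -2
r_xh = [0, 3, -3, 0, -2] (for k = -3, ..., 1)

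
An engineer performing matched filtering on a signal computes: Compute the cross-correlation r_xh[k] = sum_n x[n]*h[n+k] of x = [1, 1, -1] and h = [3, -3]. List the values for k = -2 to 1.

Both sequences indexed from 0 and zero outside their support.
Lags with overlap: k = -2 to 1.
  r_xh[-2] = x[2]*h[0] = -3
  r_xh[-1] = x[1]*h[0] + x[2]*h[1] = 6
  r_xh[0] = x[0]*h[0] + x[1]*h[1] = 0
  r_xh[1] = x[0]*h[1] = -3
r_xh = [-3, 6, 0, -3] (for k = -2, ..., 1)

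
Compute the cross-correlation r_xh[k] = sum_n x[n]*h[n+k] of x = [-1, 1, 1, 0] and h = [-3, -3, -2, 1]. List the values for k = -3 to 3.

Both sequences indexed from 0 and zero outside their support.
Lags with overlap: k = -3 to 3.
  r_xh[-3] = x[3]*h[0] = 0
  r_xh[-2] = x[2]*h[0] + x[3]*h[1] = -3
  r_xh[-1] = x[1]*h[0] + x[2]*h[1] + x[3]*h[2] = -6
  r_xh[0] = x[0]*h[0] + x[1]*h[1] + x[2]*h[2] + x[3]*h[3] = -2
  r_xh[1] = x[0]*h[1] + x[1]*h[2] + x[2]*h[3] = 2
  r_xh[2] = x[0]*h[2] + x[1]*h[3] = 3
  r_xh[3] = x[0]*h[3] = -1
r_xh = [0, -3, -6, -2, 2, 3, -1] (for k = -3, ..., 3)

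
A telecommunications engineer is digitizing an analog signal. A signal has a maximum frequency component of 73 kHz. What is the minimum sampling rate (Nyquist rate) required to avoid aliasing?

By the Nyquist-Shannon sampling theorem,
the minimum sampling rate (Nyquist rate) must be at least 2 * f_max.
Nyquist rate = 2 * 73 kHz = 146 kHz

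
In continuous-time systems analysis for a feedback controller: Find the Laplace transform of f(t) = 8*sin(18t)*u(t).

Standard pair: sin(wt)*u(t) <-> w/(s^2+w^2)
With w = 18: L{8*sin(18t)*u(t)} = 144/(s^2+324)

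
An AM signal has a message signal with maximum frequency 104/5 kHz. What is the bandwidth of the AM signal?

In AM (double-sideband), the bandwidth is twice the message frequency.
BW = 2 * f_m = 2 * 104/5 kHz = 208/5 kHz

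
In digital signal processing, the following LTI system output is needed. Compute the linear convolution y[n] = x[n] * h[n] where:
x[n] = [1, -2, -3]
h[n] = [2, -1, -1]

y[n] = sum_k x[k]*h[n-k]. Output length = len(x) + len(h) - 1 = 3 + 3 - 1 = 5.
y[0] = 1*2 = 2
y[1] = -2*2 + 1*-1 = -5
y[2] = -3*2 + -2*-1 + 1*-1 = -5
y[3] = -3*-1 + -2*-1 = 5
y[4] = -3*-1 = 3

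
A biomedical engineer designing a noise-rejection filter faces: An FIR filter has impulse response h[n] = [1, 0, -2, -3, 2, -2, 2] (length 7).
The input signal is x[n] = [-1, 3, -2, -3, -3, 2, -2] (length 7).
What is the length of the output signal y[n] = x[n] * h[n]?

For linear convolution, the output length is:
len(y) = len(x) + len(h) - 1 = 7 + 7 - 1 = 13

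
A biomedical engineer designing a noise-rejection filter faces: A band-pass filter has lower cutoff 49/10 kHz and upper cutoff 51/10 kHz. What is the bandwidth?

Bandwidth = f_high - f_low
= 51/10 kHz - 49/10 kHz = 1/5 kHz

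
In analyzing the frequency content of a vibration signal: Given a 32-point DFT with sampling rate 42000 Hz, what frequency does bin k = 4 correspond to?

The frequency of DFT bin k is: f_k = k * f_s / N
f_4 = 4 * 42000 / 32 = 5250 Hz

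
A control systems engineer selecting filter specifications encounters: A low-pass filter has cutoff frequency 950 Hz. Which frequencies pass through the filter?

A low-pass filter passes all frequencies below the cutoff frequency 950 Hz and attenuates higher frequencies.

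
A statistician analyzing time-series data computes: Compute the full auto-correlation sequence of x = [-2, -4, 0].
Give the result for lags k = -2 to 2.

r_xx[k] = sum_m x[m]*x[m+k], indexed from 0, for k = -2 to 2:
  r_xx[-2] = x[2]*x[0] = 0
  r_xx[-1] = x[1]*x[0] + x[2]*x[1] = 8
  r_xx[0] = x[0]*x[0] + x[1]*x[1] + x[2]*x[2] = 20
  r_xx[1] = x[0]*x[1] + x[1]*x[2] = 8
  r_xx[2] = x[0]*x[2] = 0
r_xx = [0, 8, 20, 8, 0]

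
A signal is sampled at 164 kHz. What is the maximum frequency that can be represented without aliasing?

The maximum frequency that can be represented without aliasing
is the Nyquist frequency: f_max = f_s / 2 = 164 kHz / 2 = 82 kHz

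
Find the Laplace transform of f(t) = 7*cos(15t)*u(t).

Standard pair: cos(wt)*u(t) <-> s/(s^2+w^2)
With w = 15: L{7*cos(15t)*u(t)} = 7s/(s^2+225)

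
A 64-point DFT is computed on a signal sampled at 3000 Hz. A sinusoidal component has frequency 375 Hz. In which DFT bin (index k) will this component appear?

DFT frequency resolution = f_s/N = 3000/64 = 375/8 Hz
Bin index k = f_signal / resolution = 375 / 375/8 = 8
The signal frequency 375 Hz falls in DFT bin k = 8.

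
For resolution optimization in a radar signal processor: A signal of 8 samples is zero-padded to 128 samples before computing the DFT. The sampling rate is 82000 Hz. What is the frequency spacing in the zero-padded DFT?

Original DFT: N = 8, resolution = f_s/N = 82000/8 = 10250 Hz
Zero-padded DFT: N = 128, resolution = f_s/N = 82000/128 = 5125/8 Hz
Zero-padding interpolates the spectrum (finer frequency grid)
but does NOT improve the true spectral resolution (ability to resolve close frequencies).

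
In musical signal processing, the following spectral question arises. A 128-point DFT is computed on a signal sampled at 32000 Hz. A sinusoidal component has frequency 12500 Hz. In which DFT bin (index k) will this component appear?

DFT frequency resolution = f_s/N = 32000/128 = 250 Hz
Bin index k = f_signal / resolution = 12500 / 250 = 50
The signal frequency 12500 Hz falls in DFT bin k = 50.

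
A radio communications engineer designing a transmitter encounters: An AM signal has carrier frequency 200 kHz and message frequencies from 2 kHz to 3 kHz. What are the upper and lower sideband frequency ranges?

Upper sideband (USB) = fc + [fm_low, fm_high] = 200 + [2, 3] = [202, 203] kHz
Lower sideband (LSB) = fc - [fm_high, fm_low] = 200 - [3, 2] = [197, 198] kHz
Total occupied spectrum: 197 kHz to 203 kHz (plus carrier at 200 kHz)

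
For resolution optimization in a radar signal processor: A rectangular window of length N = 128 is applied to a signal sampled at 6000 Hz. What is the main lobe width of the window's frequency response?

For a rectangular window of length N,
the main lobe width in frequency is 2*f_s/N.
= 2*6000/128 = 375/4 Hz
This determines the minimum frequency separation for resolving two sinusoids.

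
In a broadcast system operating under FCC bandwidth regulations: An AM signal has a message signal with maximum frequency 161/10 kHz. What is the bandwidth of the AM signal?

In AM (double-sideband), the bandwidth is twice the message frequency.
BW = 2 * f_m = 2 * 161/10 kHz = 161/5 kHz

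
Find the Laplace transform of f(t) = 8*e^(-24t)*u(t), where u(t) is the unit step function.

Standard Laplace transform pair:
e^(-at)*u(t) <-> 1/(s+a)
With a = 24: L{8*e^(-24t)*u(t)} = 8/(s+24), ROC: Re(s) > -24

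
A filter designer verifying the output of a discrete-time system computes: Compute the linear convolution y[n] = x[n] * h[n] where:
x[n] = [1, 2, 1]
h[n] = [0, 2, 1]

y[n] = sum_k x[k]*h[n-k]. Output length = len(x) + len(h) - 1 = 3 + 3 - 1 = 5.
y[0] = 1*0 = 0
y[1] = 2*0 + 1*2 = 2
y[2] = 1*0 + 2*2 + 1*1 = 5
y[3] = 1*2 + 2*1 = 4
y[4] = 1*1 = 1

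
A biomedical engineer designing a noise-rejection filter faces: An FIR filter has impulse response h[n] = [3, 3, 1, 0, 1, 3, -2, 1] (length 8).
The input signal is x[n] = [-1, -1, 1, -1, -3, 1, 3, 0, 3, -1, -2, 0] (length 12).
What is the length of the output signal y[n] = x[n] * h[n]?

For linear convolution, the output length is:
len(y) = len(x) + len(h) - 1 = 12 + 8 - 1 = 19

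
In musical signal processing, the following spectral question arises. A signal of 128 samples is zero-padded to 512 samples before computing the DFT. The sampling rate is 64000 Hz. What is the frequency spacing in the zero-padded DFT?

Original DFT: N = 128, resolution = f_s/N = 64000/128 = 500 Hz
Zero-padded DFT: N = 512, resolution = f_s/N = 64000/512 = 125 Hz
Zero-padding interpolates the spectrum (finer frequency grid)
but does NOT improve the true spectral resolution (ability to resolve close frequencies).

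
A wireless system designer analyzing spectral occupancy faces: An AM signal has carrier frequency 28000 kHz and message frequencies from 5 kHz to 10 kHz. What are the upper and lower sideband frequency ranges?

Upper sideband (USB) = fc + [fm_low, fm_high] = 28000 + [5, 10] = [28005, 28010] kHz
Lower sideband (LSB) = fc - [fm_high, fm_low] = 28000 - [10, 5] = [27990, 27995] kHz
Total occupied spectrum: 27990 kHz to 28010 kHz (plus carrier at 28000 kHz)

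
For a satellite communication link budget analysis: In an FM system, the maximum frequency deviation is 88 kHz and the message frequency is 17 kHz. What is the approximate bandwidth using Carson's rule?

Carson's rule: BW = 2*(delta_f + f_m)
= 2*(88 + 17) kHz = 210 kHz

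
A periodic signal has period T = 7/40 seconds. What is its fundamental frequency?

The fundamental frequency is the reciprocal of the period.
f = 1/T = 1/(7/40) = 40/7 Hz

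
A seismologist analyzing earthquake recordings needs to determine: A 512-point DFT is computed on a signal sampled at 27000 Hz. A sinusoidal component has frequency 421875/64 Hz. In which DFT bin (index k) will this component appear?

DFT frequency resolution = f_s/N = 27000/512 = 3375/64 Hz
Bin index k = f_signal / resolution = 421875/64 / 3375/64 = 125
The signal frequency 421875/64 Hz falls in DFT bin k = 125.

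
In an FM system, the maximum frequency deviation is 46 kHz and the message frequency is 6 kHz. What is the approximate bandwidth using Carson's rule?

Carson's rule: BW = 2*(delta_f + f_m)
= 2*(46 + 6) kHz = 104 kHz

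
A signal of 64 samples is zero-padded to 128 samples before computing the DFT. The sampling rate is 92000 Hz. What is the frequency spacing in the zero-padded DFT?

Original DFT: N = 64, resolution = f_s/N = 92000/64 = 2875/2 Hz
Zero-padded DFT: N = 128, resolution = f_s/N = 92000/128 = 2875/4 Hz
Zero-padding interpolates the spectrum (finer frequency grid)
but does NOT improve the true spectral resolution (ability to resolve close frequencies).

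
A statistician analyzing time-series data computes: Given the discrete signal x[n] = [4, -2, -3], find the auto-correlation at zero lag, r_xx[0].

The auto-correlation at zero lag r_xx[0] equals the signal energy.
r_xx[0] = sum of x[n]^2 = 4^2 + (-2)^2 + (-3)^2
= 16 + 4 + 9 = 29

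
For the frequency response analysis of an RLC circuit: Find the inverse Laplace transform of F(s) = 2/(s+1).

Standard pair: k/(s+a) <-> k*e^(-at)*u(t)
With k=2, a=1: f(t) = 2*e^(-t)*u(t)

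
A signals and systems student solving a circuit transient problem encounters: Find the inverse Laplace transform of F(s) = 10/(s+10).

Standard pair: k/(s+a) <-> k*e^(-at)*u(t)
With k=10, a=10: f(t) = 10*e^(-10t)*u(t)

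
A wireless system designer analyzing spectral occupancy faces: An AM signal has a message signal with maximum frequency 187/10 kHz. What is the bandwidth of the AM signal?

In AM (double-sideband), the bandwidth is twice the message frequency.
BW = 2 * f_m = 2 * 187/10 kHz = 187/5 kHz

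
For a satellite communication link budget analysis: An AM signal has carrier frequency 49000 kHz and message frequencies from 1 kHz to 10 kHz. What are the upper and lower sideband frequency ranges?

Upper sideband (USB) = fc + [fm_low, fm_high] = 49000 + [1, 10] = [49001, 49010] kHz
Lower sideband (LSB) = fc - [fm_high, fm_low] = 49000 - [10, 1] = [48990, 48999] kHz
Total occupied spectrum: 48990 kHz to 49010 kHz (plus carrier at 49000 kHz)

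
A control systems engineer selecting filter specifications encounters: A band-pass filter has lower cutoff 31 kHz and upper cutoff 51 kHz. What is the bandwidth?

Bandwidth = f_high - f_low
= 51 kHz - 31 kHz = 20 kHz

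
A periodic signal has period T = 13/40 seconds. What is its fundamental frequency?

The fundamental frequency is the reciprocal of the period.
f = 1/T = 1/(13/40) = 40/13 Hz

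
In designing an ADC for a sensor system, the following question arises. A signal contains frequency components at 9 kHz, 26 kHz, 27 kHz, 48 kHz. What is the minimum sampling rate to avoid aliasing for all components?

The highest frequency component is f_max = 48 kHz.
Nyquist rate = 2 * f_max = 2 * 48 kHz = 96 kHz.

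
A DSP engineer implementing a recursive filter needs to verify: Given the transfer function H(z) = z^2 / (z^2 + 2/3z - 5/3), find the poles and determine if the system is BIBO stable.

Poles are roots of the denominator: z^2 + 2/3z - 5/3 = 0.
Quadratic formula: z = [-(2/3) +/- sqrt((2/3)^2 - 4*(-5/3))] / 2
Discriminant = 4/9 + 20/3 = 64/9; sqrt = 8/3.
z = (-2/3 +/- 8/3) / 2 => z = 1 or z = -5/3.
|p1| = 5/3, |p2| = 1.
For BIBO stability, all poles must lie inside the unit circle (|p| < 1).
System is UNSTABLE since at least one |p| >= 1.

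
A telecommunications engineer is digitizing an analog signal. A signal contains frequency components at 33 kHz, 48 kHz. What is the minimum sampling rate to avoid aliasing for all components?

The highest frequency component is f_max = 48 kHz.
Nyquist rate = 2 * f_max = 2 * 48 kHz = 96 kHz.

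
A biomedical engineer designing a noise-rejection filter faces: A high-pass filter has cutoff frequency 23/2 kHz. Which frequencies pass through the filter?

A high-pass filter passes all frequencies above the cutoff frequency 23/2 kHz and attenuates lower frequencies.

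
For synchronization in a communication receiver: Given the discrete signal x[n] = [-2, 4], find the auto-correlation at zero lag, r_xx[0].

The auto-correlation at zero lag r_xx[0] equals the signal energy.
r_xx[0] = sum of x[n]^2 = (-2)^2 + 4^2
= 4 + 16 = 20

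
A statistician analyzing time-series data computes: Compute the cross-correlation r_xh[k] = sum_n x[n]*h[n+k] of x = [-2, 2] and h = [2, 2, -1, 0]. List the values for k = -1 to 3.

Both sequences indexed from 0 and zero outside their support.
Lags with overlap: k = -1 to 3.
  r_xh[-1] = x[1]*h[0] = 4
  r_xh[0] = x[0]*h[0] + x[1]*h[1] = 0
  r_xh[1] = x[0]*h[1] + x[1]*h[2] = -6
  r_xh[2] = x[0]*h[2] + x[1]*h[3] = 2
  r_xh[3] = x[0]*h[3] = 0
r_xh = [4, 0, -6, 2, 0] (for k = -1, ..., 3)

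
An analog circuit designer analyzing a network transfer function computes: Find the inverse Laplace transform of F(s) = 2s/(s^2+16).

Standard pair: s/(s^2+w^2) <-> cos(wt)*u(t)
With k=2, w=4: f(t) = 2*cos(4t)*u(t)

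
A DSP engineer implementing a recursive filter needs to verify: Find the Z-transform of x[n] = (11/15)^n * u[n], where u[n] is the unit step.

The Z-transform of a^n * u[n] is z/(z-a) for |z| > |a|.
Here a = 11/15, so X(z) = z/(z - (11/15)) = 15z/(15z - 11)
ROC: |z| > 11/15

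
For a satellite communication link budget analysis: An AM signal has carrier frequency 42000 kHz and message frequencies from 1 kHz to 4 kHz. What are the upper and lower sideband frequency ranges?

Upper sideband (USB) = fc + [fm_low, fm_high] = 42000 + [1, 4] = [42001, 42004] kHz
Lower sideband (LSB) = fc - [fm_high, fm_low] = 42000 - [4, 1] = [41996, 41999] kHz
Total occupied spectrum: 41996 kHz to 42004 kHz (plus carrier at 42000 kHz)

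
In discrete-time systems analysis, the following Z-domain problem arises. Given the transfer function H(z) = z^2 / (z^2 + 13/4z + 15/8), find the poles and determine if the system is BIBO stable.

Poles are roots of the denominator: z^2 + 13/4z + 15/8 = 0.
Quadratic formula: z = [-(13/4) +/- sqrt((13/4)^2 - 4*(15/8))] / 2
Discriminant = 169/16 - 15/2 = 49/16; sqrt = 7/4.
z = (-13/4 +/- 7/4) / 2 => z = -3/4 or z = -5/2.
|p1| = 5/2, |p2| = 3/4.
For BIBO stability, all poles must lie inside the unit circle (|p| < 1).
System is UNSTABLE since at least one |p| >= 1.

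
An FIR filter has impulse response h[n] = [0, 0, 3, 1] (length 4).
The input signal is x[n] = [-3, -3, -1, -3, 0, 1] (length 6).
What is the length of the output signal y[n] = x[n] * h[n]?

For linear convolution, the output length is:
len(y) = len(x) + len(h) - 1 = 6 + 4 - 1 = 9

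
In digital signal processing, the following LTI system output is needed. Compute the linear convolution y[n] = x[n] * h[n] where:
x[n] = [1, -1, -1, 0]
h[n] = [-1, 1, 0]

y[n] = sum_k x[k]*h[n-k]. Output length = len(x) + len(h) - 1 = 4 + 3 - 1 = 6.
y[0] = 1*-1 = -1
y[1] = -1*-1 + 1*1 = 2
y[2] = -1*-1 + -1*1 + 1*0 = 0
y[3] = 0*-1 + -1*1 + -1*0 = -1
y[4] = 0*1 + -1*0 = 0
y[5] = 0*0 = 0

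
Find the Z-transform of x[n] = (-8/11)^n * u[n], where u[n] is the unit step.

The Z-transform of a^n * u[n] is z/(z-a) for |z| > |a|.
Here a = -8/11, so X(z) = z/(z - (-8/11)) = 11z/(11z + 8)
ROC: |z| > 8/11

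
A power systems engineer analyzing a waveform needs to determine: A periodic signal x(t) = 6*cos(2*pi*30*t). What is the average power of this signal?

Average power of A*cos(wt) is A^2/2.
P = 6^2 / 2 = 36/2 = 18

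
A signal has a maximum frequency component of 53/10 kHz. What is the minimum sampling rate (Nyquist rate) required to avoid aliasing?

By the Nyquist-Shannon sampling theorem,
the minimum sampling rate (Nyquist rate) must be at least 2 * f_max.
Nyquist rate = 2 * 53/10 kHz = 53/5 kHz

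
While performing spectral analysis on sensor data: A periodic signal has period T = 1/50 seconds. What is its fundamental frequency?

The fundamental frequency is the reciprocal of the period.
f = 1/T = 1/(1/50) = 50 Hz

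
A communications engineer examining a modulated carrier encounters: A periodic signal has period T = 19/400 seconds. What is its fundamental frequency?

The fundamental frequency is the reciprocal of the period.
f = 1/T = 1/(19/400) = 400/19 Hz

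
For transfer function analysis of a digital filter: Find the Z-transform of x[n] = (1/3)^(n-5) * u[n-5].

Time-shifting property: if X(z) = Z{x[n]}, then Z{x[n-d]} = z^(-d) * X(z)
X(z) = z/(z - 1/3) for x[n] = (1/3)^n * u[n]
Z{x[n-5]} = z^(-5) * z/(z - 1/3) = z^(-4)/(z - 1/3)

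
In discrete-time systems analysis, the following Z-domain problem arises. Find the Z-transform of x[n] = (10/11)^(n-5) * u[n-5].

Time-shifting property: if X(z) = Z{x[n]}, then Z{x[n-d]} = z^(-d) * X(z)
X(z) = z/(z - 10/11) for x[n] = (10/11)^n * u[n]
Z{x[n-5]} = z^(-5) * z/(z - 10/11) = z^(-4)/(z - 10/11)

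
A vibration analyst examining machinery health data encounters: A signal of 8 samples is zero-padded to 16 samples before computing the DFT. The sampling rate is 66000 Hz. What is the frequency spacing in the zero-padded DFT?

Original DFT: N = 8, resolution = f_s/N = 66000/8 = 8250 Hz
Zero-padded DFT: N = 16, resolution = f_s/N = 66000/16 = 4125 Hz
Zero-padding interpolates the spectrum (finer frequency grid)
but does NOT improve the true spectral resolution (ability to resolve close frequencies).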